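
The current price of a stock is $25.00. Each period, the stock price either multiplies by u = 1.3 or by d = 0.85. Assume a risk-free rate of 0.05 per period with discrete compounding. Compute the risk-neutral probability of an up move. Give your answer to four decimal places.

Risk-neutral probability p = (1 + 0.05 − 0.85)/(1.3 − 0.85) = 0.2000/0.4500 = 0.4444

p = 0.4444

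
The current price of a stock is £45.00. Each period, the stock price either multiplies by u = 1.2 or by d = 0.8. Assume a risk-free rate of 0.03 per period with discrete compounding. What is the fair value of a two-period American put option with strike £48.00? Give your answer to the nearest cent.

Risk-neutral probability p = (1 + 0.03 − 0.8)/(1.2 − 0.8) = 0.2300/0.4000 = 0.5750
Terminal stock prices: S_uu = 64.8, S_ud = 43.2, S_dd = 28.8
Terminal payoffs (K − S): max(-16.8, 0) = 0, max(4.8, 0) = 4.8, max(19.2, 0) = 19.2
Node u (S = 54): continuation = 1/1.03·[0.5750·0.0000 + 0.4250·4.8000] = 1.9806; exercise value = 0.0000 ≤ continuation, so V_u = 1.9806
Node d (S = 36): continuation = 1/1.03·[0.5750·4.8000 + 0.4250·19.2000] = 10.6019; exercise value = 12.0000 > continuation, so V_d = 12.0000 (exercise)
Node 0 (S = 45): continuation = 1/1.03·[0.5750·1.9806 + 0.4250·12.0000] = 6.0571; exercise value = 3.0000 ≤ continuation, so V_0 = 6.0571

£6.06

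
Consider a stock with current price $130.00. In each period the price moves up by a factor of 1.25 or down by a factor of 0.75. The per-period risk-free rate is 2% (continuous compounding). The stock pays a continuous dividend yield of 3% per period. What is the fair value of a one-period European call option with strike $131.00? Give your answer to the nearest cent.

Per-period risk-free factor R = e^0.02 = 1.0202; dividend-adjusted growth = e^(0.02−0.03) = 0.9900.
Risk-neutral probability p = (0.9900 − 0.75)/(1.25 − 0.75) = 0.2400/0.5000 = 0.4801
Terminal stock prices: S_u = 162.5, S_d = 97.5
Terminal payoffs (S − K): max(31.5, 0) = 31.5, max(-33.5, 0) = 0
Node 0 (S = 130): V_0 = e^(−0.02)·[0.4801·31.5000 + 0.5199·0.0000] = 14.8237

$14.82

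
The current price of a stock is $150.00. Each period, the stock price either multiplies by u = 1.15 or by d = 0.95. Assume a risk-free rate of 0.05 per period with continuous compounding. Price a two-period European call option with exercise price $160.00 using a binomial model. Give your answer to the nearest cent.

$10.66

Risk-neutral probability p = (e^0.05 − 0.95)/(1.15 − 0.95) = 0.1013/0.2000 = 0.5064
Terminal stock prices: S_uu = 198.4, S_ud = 163.9, S_dd = 135.4
Terminal payoffs (S − K): max(38.37, 0) = 38.37, max(3.875, 0) = 3.875, max(-24.62, 0) = 0
Node u (S = 172.5): V_u = e^(−0.05)·[0.5064·38.3750 + 0.4936·3.8750] = 20.3033
Node d (S = 142.5): V_d = e^(−0.05)·[0.5064·3.8750 + 0.4936·0.0000] = 1.8664
Node 0 (S = 150): V_0 = e^(−0.05)·[0.5064·20.3033 + 0.4936·1.8664] = 10.6557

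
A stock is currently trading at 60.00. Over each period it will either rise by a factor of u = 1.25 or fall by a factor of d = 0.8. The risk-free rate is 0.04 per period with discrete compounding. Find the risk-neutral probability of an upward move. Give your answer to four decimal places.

p = 0.5333

Risk-neutral probability p = (1 + 0.04 − 0.8)/(1.25 − 0.8) = 0.2400/0.4500 = 0.5333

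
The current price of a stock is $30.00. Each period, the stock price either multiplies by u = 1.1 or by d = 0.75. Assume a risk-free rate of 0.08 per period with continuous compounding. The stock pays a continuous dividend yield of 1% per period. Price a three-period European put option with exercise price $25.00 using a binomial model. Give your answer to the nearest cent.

$0.09

Per-period risk-free factor R = e^0.08 = 1.0833; dividend-adjusted growth = e^(0.08−0.01) = 1.0725.
Risk-neutral probability p = (1.0725 − 0.75)/(1.1 − 0.75) = 0.3225/0.3500 = 0.9215
Terminal stock prices: S_uuu = 39.93, S_uud = 27.23, S_udd = 18.56, S_ddd = 12.66
Terminal payoffs (K − S): max(-14.93, 0) = 0, max(-2.225, 0) = 0, max(6.438, 0) = 6.438, max(12.34, 0) = 12.34
Node uu (S = 36.3): V_uu = e^(−0.08)·[0.9215·0.0000 + 0.0785·0.0000] = 0.0000
Node ud (S = 24.75): V_ud = e^(−0.08)·[0.9215·0.0000 + 0.0785·6.4375] = 0.4668
Node dd (S = 16.88): V_dd = e^(−0.08)·[0.9215·6.4375 + 0.0785·12.3438] = 6.3708
Node u (S = 33): V_u = e^(−0.08)·[0.9215·0.0000 + 0.0785·0.4668] = 0.0338
Node d (S = 22.5): V_d = e^(−0.08)·[0.9215·0.4668 + 0.0785·6.3708] = 0.8590
Node 0 (S = 30): V_0 = e^(−0.08)·[0.9215·0.0338 + 0.0785·0.8590] = 0.0911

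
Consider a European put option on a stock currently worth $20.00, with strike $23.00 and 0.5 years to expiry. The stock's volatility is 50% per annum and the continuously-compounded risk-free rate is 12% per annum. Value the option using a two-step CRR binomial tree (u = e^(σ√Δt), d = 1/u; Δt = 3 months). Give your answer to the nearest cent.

CRR parameters: u = e^(σ√Δt) = e^(0.5·√0.25) = 1.2840, d = 1/u = 0.7788
Per-period rate: rΔt = 0.12·0.25 = 0.03, so R = e^0.03 = 1.0305
Risk-neutral probability p = (e^0.03 − 0.7788)/(1.2840 − 0.7788) = 0.2517/0.5052 = 0.4981
Terminal stock prices: S_uu = 32.97, S_ud = 20, S_dd = 12.13
Terminal payoffs (K − S): max(-9.974, 0) = 0, max(3, 0) = 3, max(10.87, 0) = 10.87
Node u (S = 25.68): V_u = e^(−0.03)·[0.4981·0.0000 + 0.5019·3.0000] = 1.4612
Node d (S = 15.58): V_d = e^(−0.03)·[0.4981·3.0000 + 0.5019·10.8694] = 6.7442
Node 0 (S = 20): V_0 = e^(−0.03)·[0.4981·1.4612 + 0.5019·6.7442] = 3.9912

$3.99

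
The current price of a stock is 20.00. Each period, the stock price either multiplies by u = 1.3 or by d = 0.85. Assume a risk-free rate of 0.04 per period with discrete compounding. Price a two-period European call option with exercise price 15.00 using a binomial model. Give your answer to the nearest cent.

6.30

Risk-neutral probability p = (1 + 0.04 − 0.85)/(1.3 − 0.85) = 0.1900/0.4500 = 0.4222
Terminal stock prices: S_uu = 33.8, S_ud = 22.1, S_dd = 14.45
Terminal payoffs (S − K): max(18.8, 0) = 18.8, max(7.1, 0) = 7.1, max(-0.55, 0) = 0
Node u (S = 26): V_u = 1/1.04·[0.4222·18.8000 + 0.5778·7.1000] = 11.5769
Node d (S = 17): V_d = 1/1.04·[0.4222·7.1000 + 0.5778·0.0000] = 2.8825
Node 0 (S = 20): V_0 = 1/1.04·[0.4222·11.5769 + 0.5778·2.8825] = 6.3014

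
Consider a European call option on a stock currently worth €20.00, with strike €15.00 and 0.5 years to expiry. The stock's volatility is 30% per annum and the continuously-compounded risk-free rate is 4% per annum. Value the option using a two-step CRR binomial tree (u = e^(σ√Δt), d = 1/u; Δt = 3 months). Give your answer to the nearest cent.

CRR parameters: u = e^(σ√Δt) = e^(0.3·√0.25) = 1.1618, d = 1/u = 0.8607
Per-period rate: rΔt = 0.04·0.25 = 0.01, so R = e^0.01 = 1.0101
Risk-neutral probability p = (e^0.01 − 0.8607)/(1.1618 − 0.8607) = 0.1493/0.3011 = 0.4959
Terminal stock prices: S_uu = 27, S_ud = 20, S_dd = 14.82
Terminal payoffs (S − K): max(12, 0) = 12, max(5, 0) = 5, max(-0.1836, 0) = 0
Node u (S = 23.24): V_u = e^(−0.01)·[0.4959·11.9972 + 0.5041·5.0000] = 8.3859
Node d (S = 17.21): V_d = e^(−0.01)·[0.4959·5.0000 + 0.5041·0.0000] = 2.4551
Node 0 (S = 20): V_0 = e^(−0.01)·[0.4959·8.3859 + 0.5041·2.4551] = 5.3428

€5.34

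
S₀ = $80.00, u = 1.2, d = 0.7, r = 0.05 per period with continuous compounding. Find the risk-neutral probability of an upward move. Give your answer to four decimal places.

Risk-neutral probability p = (e^0.05 − 0.7)/(1.2 − 0.7) = 0.3513/0.5000 = 0.7025

p = 0.7025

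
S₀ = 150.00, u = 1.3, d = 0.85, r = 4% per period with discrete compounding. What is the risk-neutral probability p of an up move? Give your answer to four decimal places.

Risk-neutral probability p = (1 + 0.04 − 0.85)/(1.3 − 0.85) = 0.1900/0.4500 = 0.4222

p = 0.4222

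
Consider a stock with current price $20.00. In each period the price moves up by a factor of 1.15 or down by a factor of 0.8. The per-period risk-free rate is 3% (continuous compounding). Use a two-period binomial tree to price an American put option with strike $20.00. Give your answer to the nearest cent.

$1.66

Risk-neutral probability p = (e^0.03 − 0.8)/(1.15 − 0.8) = 0.2305/0.3500 = 0.6584
Terminal stock prices: S_uu = 26.45, S_ud = 18.4, S_dd = 12.8
Terminal payoffs (K − S): max(-6.45, 0) = 0, max(1.6, 0) = 1.6, max(7.2, 0) = 7.2
Node u (S = 23): continuation = e^(−0.03)·[0.6584·0.0000 + 0.3416·1.6000] = 0.5303; exercise value = 0.0000 ≤ continuation, so V_u = 0.5303
Node d (S = 16): continuation = e^(−0.03)·[0.6584·1.6000 + 0.3416·7.2000] = 3.4089; exercise value = 4.0000 > continuation, so V_d = 4.0000 (exercise)
Node 0 (S = 20): continuation = e^(−0.03)·[0.6584·0.5303 + 0.3416·4.0000] = 1.6647; exercise value = 0.0000 ≤ continuation, so V_0 = 1.6647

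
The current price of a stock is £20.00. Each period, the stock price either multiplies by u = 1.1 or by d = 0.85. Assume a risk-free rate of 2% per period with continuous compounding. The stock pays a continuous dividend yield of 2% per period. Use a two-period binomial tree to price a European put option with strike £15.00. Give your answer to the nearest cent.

Per-period risk-free factor R = e^0.02 = 1.0202; dividend-adjusted growth = e^(0.02−0.02) = 1.0000.
Risk-neutral probability p = (1.0000 − 0.85)/(1.1 − 0.85) = 0.1500/0.2500 = 0.6000
Terminal stock prices: S_uu = 24.2, S_ud = 18.7, S_dd = 14.45
Terminal payoffs (K − S): max(-9.2, 0) = 0, max(-3.7, 0) = 0, max(0.55, 0) = 0.55
Node u (S = 22): V_u = e^(−0.02)·[0.6000·0.0000 + 0.4000·0.0000] = 0.0000
Node d (S = 17): V_d = e^(−0.02)·[0.6000·0.0000 + 0.4000·0.5500] = 0.2156
Node 0 (S = 20): V_0 = e^(−0.02)·[0.6000·0.0000 + 0.4000·0.2156] = 0.0845

£0.08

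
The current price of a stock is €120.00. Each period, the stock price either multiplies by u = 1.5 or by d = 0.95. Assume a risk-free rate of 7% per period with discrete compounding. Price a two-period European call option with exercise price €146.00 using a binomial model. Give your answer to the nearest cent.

€12.61

Risk-neutral probability p = (1 + 0.07 − 0.95)/(1.5 − 0.95) = 0.1200/0.5500 = 0.2182
Terminal stock prices: S_uu = 270, S_ud = 171, S_dd = 108.3
Terminal payoffs (S − K): max(124, 0) = 124, max(25, 0) = 25, max(-37.7, 0) = 0
Node u (S = 180): V_u = 1/1.07·[0.2182·124.0000 + 0.7818·25.0000] = 43.5514
Node d (S = 114): V_d = 1/1.07·[0.2182·25.0000 + 0.7818·0.0000] = 5.0977
Node 0 (S = 120): V_0 = 1/1.07·[0.2182·43.5514 + 0.7818·5.0977] = 12.6052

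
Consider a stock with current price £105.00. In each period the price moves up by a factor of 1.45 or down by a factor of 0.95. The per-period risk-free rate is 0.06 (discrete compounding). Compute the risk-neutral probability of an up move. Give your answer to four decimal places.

Risk-neutral probability p = (1 + 0.06 − 0.95)/(1.45 − 0.95) = 0.1100/0.5000 = 0.2200

p = 0.2200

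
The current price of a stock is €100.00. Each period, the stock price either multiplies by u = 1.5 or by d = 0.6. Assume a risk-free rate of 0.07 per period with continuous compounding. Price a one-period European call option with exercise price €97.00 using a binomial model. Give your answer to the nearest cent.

Risk-neutral probability p = (e^0.07 − 0.6)/(1.5 − 0.6) = 0.4725/0.9000 = 0.5250
Terminal stock prices: S_u = 150, S_d = 60
Terminal payoffs (S − K): max(53, 0) = 53, max(-37, 0) = 0
Node 0 (S = 100): V_0 = e^(−0.07)·[0.5250·53.0000 + 0.4750·0.0000] = 25.9443

€25.94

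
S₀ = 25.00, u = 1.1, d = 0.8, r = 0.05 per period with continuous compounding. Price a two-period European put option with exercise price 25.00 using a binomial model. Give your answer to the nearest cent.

Risk-neutral probability p = (e^0.05 − 0.8)/(1.1 − 0.8) = 0.2513/0.3000 = 0.8376
Terminal stock prices: S_uu = 30.25, S_ud = 22, S_dd = 16
Terminal payoffs (K − S): max(-5.25, 0) = 0, max(3, 0) = 3, max(9, 0) = 9
Node u (S = 27.5): V_u = e^(−0.05)·[0.8376·0.0000 + 0.1624·3.0000] = 0.4635
Node d (S = 20): V_d = e^(−0.05)·[0.8376·3.0000 + 0.1624·9.0000] = 3.7807
Node 0 (S = 25): V_0 = e^(−0.05)·[0.8376·0.4635 + 0.1624·3.7807] = 0.9535

0.95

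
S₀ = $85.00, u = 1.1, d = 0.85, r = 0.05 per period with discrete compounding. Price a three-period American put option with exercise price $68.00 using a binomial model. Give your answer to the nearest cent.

Risk-neutral probability p = (1 + 0.05 − 0.85)/(1.1 − 0.85) = 0.2000/0.2500 = 0.8000
Terminal stock prices: S_uuu = 113.1, S_uud = 87.42, S_udd = 67.55, S_ddd = 52.2
Terminal payoffs (K − S): max(-45.14, 0) = 0, max(-19.42, 0) = 0, max(0.4462, 0) = 0.4462, max(15.8, 0) = 15.8
Node uu (S = 102.9): continuation = 1/1.05·[0.8000·0.0000 + 0.2000·0.0000] = 0.0000; exercise value = 0.0000 ≤ continuation, so V_uu = 0.0000
Node ud (S = 79.48): continuation = 1/1.05·[0.8000·0.0000 + 0.2000·0.4462] = 0.0850; exercise value = 0.0000 ≤ continuation, so V_ud = 0.0850
Node dd (S = 61.41): continuation = 1/1.05·[0.8000·0.4462 + 0.2000·15.7994] = 3.3494; exercise value = 6.5875 > continuation, so V_dd = 6.5875 (exercise)
Node u (S = 93.5): continuation = 1/1.05·[0.8000·0.0000 + 0.2000·0.0850] = 0.0162; exercise value = 0.0000 ≤ continuation, so V_u = 0.0162
Node d (S = 72.25): continuation = 1/1.05·[0.8000·0.0850 + 0.2000·6.5875] = 1.3195; exercise value = 0.0000 ≤ continuation, so V_d = 1.3195
Node 0 (S = 85): continuation = 1/1.05·[0.8000·0.0162 + 0.2000·1.3195] = 0.2637; exercise value = 0.0000 ≤ continuation, so V_0 = 0.2637

$0.26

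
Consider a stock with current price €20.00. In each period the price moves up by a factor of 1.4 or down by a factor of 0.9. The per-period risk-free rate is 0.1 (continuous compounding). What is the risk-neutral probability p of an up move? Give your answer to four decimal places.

Risk-neutral probability p = (e^0.1 − 0.9)/(1.4 − 0.9) = 0.2052/0.5000 = 0.4103

p = 0.4103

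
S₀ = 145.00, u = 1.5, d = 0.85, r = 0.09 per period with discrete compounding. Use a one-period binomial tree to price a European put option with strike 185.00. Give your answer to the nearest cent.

35.73

Risk-neutral probability p = (1 + 0.09 − 0.85)/(1.5 − 0.85) = 0.2400/0.6500 = 0.3692
Terminal stock prices: S_u = 217.5, S_d = 123.2
Terminal payoffs (K − S): max(-32.5, 0) = 0, max(61.75, 0) = 61.75
Node 0 (S = 145): V_0 = 1/1.09·[0.3692·0.0000 + 0.6308·61.7500] = 35.7339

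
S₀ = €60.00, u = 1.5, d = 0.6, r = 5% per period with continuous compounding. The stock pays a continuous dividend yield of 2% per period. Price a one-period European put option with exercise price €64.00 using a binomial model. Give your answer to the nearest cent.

Per-period risk-free factor R = e^0.05 = 1.0513; dividend-adjusted growth = e^(0.05−0.02) = 1.0305.
Risk-neutral probability p = (1.0305 − 0.6)/(1.5 − 0.6) = 0.4305/0.9000 = 0.4783
Terminal stock prices: S_u = 90, S_d = 36
Terminal payoffs (K − S): max(-26, 0) = 0, max(28, 0) = 28
Node 0 (S = 60): V_0 = e^(−0.05)·[0.4783·0.0000 + 0.5217·28.0000] = 13.8956

€13.90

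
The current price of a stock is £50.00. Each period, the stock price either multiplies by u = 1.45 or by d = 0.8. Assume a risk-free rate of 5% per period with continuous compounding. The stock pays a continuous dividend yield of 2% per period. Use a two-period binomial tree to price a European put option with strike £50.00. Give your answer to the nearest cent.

£6.79

Per-period risk-free factor R = e^0.05 = 1.0513; dividend-adjusted growth = e^(0.05−0.02) = 1.0305.
Risk-neutral probability p = (1.0305 − 0.8)/(1.45 − 0.8) = 0.2305/0.6500 = 0.3545
Terminal stock prices: S_uu = 105.1, S_ud = 58, S_dd = 32
Terminal payoffs (K − S): max(-55.12, 0) = 0, max(-8, 0) = 0, max(18, 0) = 18
Node u (S = 72.5): V_u = e^(−0.05)·[0.3545·0.0000 + 0.6455·0.0000] = 0.0000
Node d (S = 40): V_d = e^(−0.05)·[0.3545·0.0000 + 0.6455·18.0000] = 11.0516
Node 0 (S = 50): V_0 = e^(−0.05)·[0.3545·0.0000 + 0.6455·11.0516] = 6.7854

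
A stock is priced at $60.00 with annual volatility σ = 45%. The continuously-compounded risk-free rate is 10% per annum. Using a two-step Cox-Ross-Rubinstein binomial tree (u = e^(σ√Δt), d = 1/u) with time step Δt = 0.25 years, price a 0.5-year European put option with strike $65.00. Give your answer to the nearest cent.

CRR parameters: u = e^(σ√Δt) = e^(0.45·√0.25) = 1.2523, d = 1/u = 0.7985
Per-period rate: rΔt = 0.1·0.25 = 0.025, so R = e^0.025 = 1.0253
Risk-neutral probability p = (e^0.025 − 0.7985)/(1.2523 − 0.7985) = 0.2268/0.4538 = 0.4998
Terminal stock prices: S_uu = 94.1, S_ud = 60, S_dd = 38.26
Terminal payoffs (K − S): max(-29.1, 0) = 0, max(5, 0) = 5, max(26.74, 0) = 26.74
Node u (S = 75.14): V_u = e^(−0.025)·[0.4998·0.0000 + 0.5002·5.0000] = 2.4394
Node d (S = 47.91): V_d = e^(−0.025)·[0.4998·5.0000 + 0.5002·26.7423] = 15.4842
Node 0 (S = 60): V_0 = e^(−0.025)·[0.4998·2.4394 + 0.5002·15.4842] = 8.7434

$8.74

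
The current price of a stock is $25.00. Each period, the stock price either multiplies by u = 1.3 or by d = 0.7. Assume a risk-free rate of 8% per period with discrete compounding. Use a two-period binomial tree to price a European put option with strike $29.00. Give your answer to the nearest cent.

$4.42

Risk-neutral probability p = (1 + 0.08 − 0.7)/(1.3 − 0.7) = 0.3800/0.6000 = 0.6333
Terminal stock prices: S_uu = 42.25, S_ud = 22.75, S_dd = 12.25
Terminal payoffs (K − S): max(-13.25, 0) = 0, max(6.25, 0) = 6.25, max(16.75, 0) = 16.75
Node u (S = 32.5): V_u = 1/1.08·[0.6333·0.0000 + 0.3667·6.2500] = 2.1219
Node d (S = 17.5): V_d = 1/1.08·[0.6333·6.2500 + 0.3667·16.7500] = 9.3519
Node 0 (S = 25): V_0 = 1/1.08·[0.6333·2.1219 + 0.3667·9.3519] = 4.4193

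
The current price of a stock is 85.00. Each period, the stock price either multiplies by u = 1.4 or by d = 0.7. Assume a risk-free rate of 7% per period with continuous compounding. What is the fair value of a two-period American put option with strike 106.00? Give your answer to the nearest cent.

Risk-neutral probability p = (e^0.07 − 0.7)/(1.4 − 0.7) = 0.3725/0.7000 = 0.5322
Terminal stock prices: S_uu = 166.6, S_ud = 83.3, S_dd = 41.65
Terminal payoffs (K − S): max(-60.6, 0) = 0, max(22.7, 0) = 22.7, max(64.35, 0) = 64.35
Node u (S = 119): continuation = e^(−0.07)·[0.5322·0.0000 + 0.4678·22.7000] = 9.9021; exercise value = 0.0000 ≤ continuation, so V_u = 9.9021
Node d (S = 59.5): continuation = e^(−0.07)·[0.5322·22.7000 + 0.4678·64.3500] = 39.3337; exercise value = 46.5000 > continuation, so V_d = 46.5000 (exercise)
Node 0 (S = 85): continuation = e^(−0.07)·[0.5322·9.9021 + 0.4678·46.5000] = 25.1973; exercise value = 21.0000 ≤ continuation, so V_0 = 25.1973

25.20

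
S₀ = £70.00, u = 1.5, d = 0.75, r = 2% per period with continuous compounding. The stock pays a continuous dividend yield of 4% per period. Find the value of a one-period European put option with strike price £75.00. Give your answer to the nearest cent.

Per-period risk-free factor R = e^0.02 = 1.0202; dividend-adjusted growth = e^(0.02−0.04) = 0.9802.
Risk-neutral probability p = (0.9802 − 0.75)/(1.5 − 0.75) = 0.2302/0.7500 = 0.3069
Terminal stock prices: S_u = 105, S_d = 52.5
Terminal payoffs (K − S): max(-30, 0) = 0, max(22.5, 0) = 22.5
Node 0 (S = 70): V_0 = e^(−0.02)·[0.3069·0.0000 + 0.6931·22.5000] = 15.2853

£15.29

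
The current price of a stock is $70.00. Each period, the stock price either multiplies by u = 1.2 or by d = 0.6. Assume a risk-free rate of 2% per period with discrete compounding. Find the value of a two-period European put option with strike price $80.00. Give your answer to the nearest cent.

Risk-neutral probability p = (1 + 0.02 − 0.6)/(1.2 − 0.6) = 0.4200/0.6000 = 0.7000
Terminal stock prices: S_uu = 100.8, S_ud = 50.4, S_dd = 25.2
Terminal payoffs (K − S): max(-20.8, 0) = 0, max(29.6, 0) = 29.6, max(54.8, 0) = 54.8
Node u (S = 84): V_u = 1/1.02·[0.7000·0.0000 + 0.3000·29.6000] = 8.7059
Node d (S = 42): V_d = 1/1.02·[0.7000·29.6000 + 0.3000·54.8000] = 36.4314
Node 0 (S = 70): V_0 = 1/1.02·[0.7000·8.7059 + 0.3000·36.4314] = 16.6897

$16.69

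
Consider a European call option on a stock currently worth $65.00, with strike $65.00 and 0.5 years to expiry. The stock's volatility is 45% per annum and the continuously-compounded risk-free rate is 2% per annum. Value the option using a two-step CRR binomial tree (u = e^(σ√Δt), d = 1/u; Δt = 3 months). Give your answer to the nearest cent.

$7.57

CRR parameters: u = e^(σ√Δt) = e^(0.45·√0.25) = 1.2523, d = 1/u = 0.7985
Per-period rate: rΔt = 0.02·0.25 = 0.005, so R = e^0.005 = 1.0050
Risk-neutral probability p = (e^0.005 − 0.7985)/(1.2523 − 0.7985) = 0.2065/0.4538 = 0.4550
Terminal stock prices: S_uu = 101.9, S_ud = 65, S_dd = 41.45
Terminal payoffs (S − K): max(36.94, 0) = 36.94, max(0, 0) = 0, max(-23.55, 0) = 0
Node u (S = 81.4): V_u = e^(−0.005)·[0.4550·36.9403 + 0.5450·0.0000] = 16.7252
Node d (S = 51.9): V_d = e^(−0.005)·[0.4550·0.0000 + 0.5450·0.0000] = 0.0000
Node 0 (S = 65): V_0 = e^(−0.005)·[0.4550·16.7252 + 0.5450·0.0000] = 7.5725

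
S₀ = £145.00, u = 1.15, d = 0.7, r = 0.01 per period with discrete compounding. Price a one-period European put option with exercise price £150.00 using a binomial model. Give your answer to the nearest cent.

Risk-neutral probability p = (1 + 0.01 − 0.7)/(1.15 − 0.7) = 0.3100/0.4500 = 0.6889
Terminal stock prices: S_u = 166.8, S_d = 101.5
Terminal payoffs (K − S): max(-16.75, 0) = 0, max(48.5, 0) = 48.5
Node 0 (S = 145): V_0 = 1/1.01·[0.6889·0.0000 + 0.3111·48.5000] = 14.9395

£14.94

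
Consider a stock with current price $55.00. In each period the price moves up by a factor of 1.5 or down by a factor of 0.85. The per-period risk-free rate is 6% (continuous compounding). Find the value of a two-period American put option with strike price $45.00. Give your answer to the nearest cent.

$2.12

Risk-neutral probability p = (e^0.06 − 0.85)/(1.5 − 0.85) = 0.2118/0.6500 = 0.3259
Terminal stock prices: S_uu = 123.8, S_ud = 70.12, S_dd = 39.74
Terminal payoffs (K − S): max(-78.75, 0) = 0, max(-25.12, 0) = 0, max(5.263, 0) = 5.263
Node u (S = 82.5): continuation = e^(−0.06)·[0.3259·0.0000 + 0.6741·0.0000] = 0.0000; exercise value = 0.0000 ≤ continuation, so V_u = 0.0000
Node d (S = 46.75): continuation = e^(−0.06)·[0.3259·0.0000 + 0.6741·5.2625] = 3.3409; exercise value = 0.0000 ≤ continuation, so V_d = 3.3409
Node 0 (S = 55): continuation = e^(−0.06)·[0.3259·0.0000 + 0.6741·3.3409] = 2.1209; exercise value = 0.0000 ≤ continuation, so V_0 = 2.1209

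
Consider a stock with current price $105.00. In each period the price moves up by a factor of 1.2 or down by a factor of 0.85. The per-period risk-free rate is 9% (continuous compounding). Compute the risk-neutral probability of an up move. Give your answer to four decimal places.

Risk-neutral probability p = (e^0.09 − 0.85)/(1.2 − 0.85) = 0.2442/0.3500 = 0.6976

p = 0.6976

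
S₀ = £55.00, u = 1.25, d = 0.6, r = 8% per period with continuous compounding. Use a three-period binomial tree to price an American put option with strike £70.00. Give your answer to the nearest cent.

£15.49

Risk-neutral probability p = (e^0.08 − 0.6)/(1.25 − 0.6) = 0.4833/0.6500 = 0.7435
Terminal stock prices: S_uuu = 107.4, S_uud = 51.56, S_udd = 24.75, S_ddd = 11.88
Terminal payoffs (K − S): max(-37.42, 0) = 0, max(18.44, 0) = 18.44, max(45.25, 0) = 45.25, max(58.12, 0) = 58.12
Node uu (S = 85.94): continuation = e^(−0.08)·[0.7435·0.0000 + 0.2565·18.4375] = 4.3653; exercise value = 0.0000 ≤ continuation, so V_uu = 4.3653
Node ud (S = 41.25): continuation = e^(−0.08)·[0.7435·18.4375 + 0.2565·45.2500] = 23.3681; exercise value = 28.7500 > continuation, so V_ud = 28.7500 (exercise)
Node dd (S = 19.8): continuation = e^(−0.08)·[0.7435·45.2500 + 0.2565·58.1200] = 44.8181; exercise value = 50.2000 > continuation, so V_dd = 50.2000 (exercise)
Node u (S = 68.75): continuation = e^(−0.08)·[0.7435·4.3653 + 0.2565·28.7500] = 9.8031; exercise value = 1.2500 ≤ continuation, so V_u = 9.8031
Node d (S = 33): continuation = e^(−0.08)·[0.7435·28.7500 + 0.2565·50.2000] = 31.6181; exercise value = 37.0000 > continuation, so V_d = 37.0000 (exercise)
Node 0 (S = 55): continuation = e^(−0.08)·[0.7435·9.8031 + 0.2565·37.0000] = 15.4886; exercise value = 15.0000 ≤ continuation, so V_0 = 15.4886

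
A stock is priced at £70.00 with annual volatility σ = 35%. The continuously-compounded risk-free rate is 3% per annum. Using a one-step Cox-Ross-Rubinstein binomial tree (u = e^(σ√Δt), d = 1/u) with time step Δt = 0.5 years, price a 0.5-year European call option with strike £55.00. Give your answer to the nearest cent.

£16.00

CRR parameters: u = e^(σ√Δt) = e^(0.35·√0.5) = 1.2808, d = 1/u = 0.7808
Per-period rate: rΔt = 0.03·0.5 = 0.015, so R = e^0.015 = 1.0151
Risk-neutral probability p = (e^0.015 − 0.7808)/(1.2808 − 0.7808) = 0.2344/0.5000 = 0.4687
Terminal stock prices: S_u = 89.66, S_d = 54.65
Terminal payoffs (S − K): max(34.66, 0) = 34.66, max(-0.3468, 0) = 0
Node 0 (S = 70): V_0 = e^(−0.015)·[0.4687·34.6562 + 0.5313·0.0000] = 16.0004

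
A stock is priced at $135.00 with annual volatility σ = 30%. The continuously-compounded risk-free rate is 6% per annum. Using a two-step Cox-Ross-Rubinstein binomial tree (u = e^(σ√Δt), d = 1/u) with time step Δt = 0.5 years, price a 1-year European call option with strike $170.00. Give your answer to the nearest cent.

CRR parameters: u = e^(σ√Δt) = e^(0.3·√0.5) = 1.2363, d = 1/u = 0.8089
Per-period rate: rΔt = 0.06·0.5 = 0.03, so R = e^0.03 = 1.0305
Risk-neutral probability p = (e^0.03 − 0.8089)/(1.2363 − 0.8089) = 0.2216/0.4275 = 0.5184
Terminal stock prices: S_uu = 206.3, S_ud = 135, S_dd = 88.32
Terminal payoffs (S − K): max(36.34, 0) = 36.34, max(-35, 0) = 0, max(-81.68, 0) = 0
Node u (S = 166.9): V_u = e^(−0.03)·[0.5184·36.3428 + 0.4816·0.0000] = 18.2837
Node d (S = 109.2): V_d = e^(−0.03)·[0.5184·0.0000 + 0.4816·0.0000] = 0.0000
Node 0 (S = 135): V_0 = e^(−0.03)·[0.5184·18.2837 + 0.4816·0.0000] = 9.1983

$9.20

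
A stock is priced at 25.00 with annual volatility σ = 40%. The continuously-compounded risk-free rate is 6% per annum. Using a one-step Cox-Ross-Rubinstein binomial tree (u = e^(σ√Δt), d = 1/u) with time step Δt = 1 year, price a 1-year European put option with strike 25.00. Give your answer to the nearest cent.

4.06

CRR parameters: u = e^(σ√Δt) = e^(0.4·√1) = 1.4918, d = 1/u = 0.6703
Per-period rate: rΔt = 0.06·1 = 0.06, so R = e^0.06 = 1.0618
Risk-neutral probability p = (e^0.06 − 0.6703)/(1.4918 − 0.6703) = 0.3915/0.8215 = 0.4766
Terminal stock prices: S_u = 37.3, S_d = 16.76
Terminal payoffs (K − S): max(-12.3, 0) = 0, max(8.242, 0) = 8.242
Node 0 (S = 25): V_0 = e^(−0.06)·[0.4766·0.0000 + 0.5234·8.2420] = 4.0628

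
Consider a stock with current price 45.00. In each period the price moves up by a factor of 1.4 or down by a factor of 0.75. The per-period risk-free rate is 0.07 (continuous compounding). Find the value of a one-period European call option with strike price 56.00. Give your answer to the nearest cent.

3.24

Risk-neutral probability p = (e^0.07 − 0.75)/(1.4 − 0.75) = 0.3225/0.6500 = 0.4962
Terminal stock prices: S_u = 63, S_d = 33.75
Terminal payoffs (S − K): max(7, 0) = 7, max(-22.25, 0) = 0
Node 0 (S = 45): V_0 = e^(−0.07)·[0.4962·7.0000 + 0.5038·0.0000] = 3.2384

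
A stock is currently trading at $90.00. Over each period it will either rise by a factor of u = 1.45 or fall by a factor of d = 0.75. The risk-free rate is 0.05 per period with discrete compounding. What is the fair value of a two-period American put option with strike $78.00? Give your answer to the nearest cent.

Risk-neutral probability p = (1 + 0.05 − 0.75)/(1.45 − 0.75) = 0.3000/0.7000 = 0.4286
Terminal stock prices: S_uu = 189.2, S_ud = 97.88, S_dd = 50.62
Terminal payoffs (K − S): max(-111.2, 0) = 0, max(-19.88, 0) = 0, max(27.38, 0) = 27.38
Node u (S = 130.5): continuation = 1/1.05·[0.4286·0.0000 + 0.5714·0.0000] = 0.0000; exercise value = 0.0000 ≤ continuation, so V_u = 0.0000
Node d (S = 67.5): continuation = 1/1.05·[0.4286·0.0000 + 0.5714·27.3750] = 14.8980; exercise value = 10.5000 ≤ continuation, so V_d = 14.8980
Node 0 (S = 90): continuation = 1/1.05·[0.4286·0.0000 + 0.5714·14.8980] = 8.1077; exercise value = 0.0000 ≤ continuation, so V_0 = 8.1077

$8.11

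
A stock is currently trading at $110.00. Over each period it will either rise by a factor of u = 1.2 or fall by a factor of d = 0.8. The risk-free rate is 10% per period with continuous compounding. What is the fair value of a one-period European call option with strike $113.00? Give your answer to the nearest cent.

Risk-neutral probability p = (e^0.1 − 0.8)/(1.2 − 0.8) = 0.3052/0.4000 = 0.7629
Terminal stock prices: S_u = 132, S_d = 88
Terminal payoffs (S − K): max(19, 0) = 19, max(-25, 0) = 0
Node 0 (S = 110): V_0 = e^(−0.1)·[0.7629·19.0000 + 0.2371·0.0000] = 13.1162

$13.12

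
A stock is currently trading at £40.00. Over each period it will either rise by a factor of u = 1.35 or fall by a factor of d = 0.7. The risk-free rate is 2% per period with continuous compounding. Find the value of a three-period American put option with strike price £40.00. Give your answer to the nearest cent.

Risk-neutral probability p = (e^0.02 − 0.7)/(1.35 − 0.7) = 0.3202/0.6500 = 0.4926
Terminal stock prices: S_uuu = 98.42, S_uud = 51.03, S_udd = 26.46, S_ddd = 13.72
Terminal payoffs (K − S): max(-58.42, 0) = 0, max(-11.03, 0) = 0, max(13.54, 0) = 13.54, max(26.28, 0) = 26.28
Node uu (S = 72.9): continuation = e^(−0.02)·[0.4926·0.0000 + 0.5074·0.0000] = 0.0000; exercise value = 0.0000 ≤ continuation, so V_uu = 0.0000
Node ud (S = 37.8): continuation = e^(−0.02)·[0.4926·0.0000 + 0.5074·13.5400] = 6.7339; exercise value = 2.2000 ≤ continuation, so V_ud = 6.7339
Node dd (S = 19.6): continuation = e^(−0.02)·[0.4926·13.5400 + 0.5074·26.2800] = 19.6079; exercise value = 20.4000 > continuation, so V_dd = 20.4000 (exercise)
Node u (S = 54): continuation = e^(−0.02)·[0.4926·0.0000 + 0.5074·6.7339] = 3.3490; exercise value = 0.0000 ≤ continuation, so V_u = 3.3490
Node d (S = 28): continuation = e^(−0.02)·[0.4926·6.7339 + 0.5074·20.4000] = 13.3972; exercise value = 12.0000 ≤ continuation, so V_d = 13.3972
Node 0 (S = 40): continuation = e^(−0.02)·[0.4926·3.3490 + 0.5074·13.3972] = 8.2800; exercise value = 0.0000 ≤ continuation, so V_0 = 8.2800

£8.28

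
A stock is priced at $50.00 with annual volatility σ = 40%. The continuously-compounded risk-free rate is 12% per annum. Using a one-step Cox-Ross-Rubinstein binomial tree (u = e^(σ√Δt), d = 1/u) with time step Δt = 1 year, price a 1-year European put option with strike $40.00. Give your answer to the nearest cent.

CRR parameters: u = e^(σ√Δt) = e^(0.4·√1) = 1.4918, d = 1/u = 0.6703
Per-period rate: rΔt = 0.12·1 = 0.12, so R = e^0.12 = 1.1275
Risk-neutral probability p = (e^0.12 − 0.6703)/(1.4918 − 0.6703) = 0.4572/0.8215 = 0.5565
Terminal stock prices: S_u = 74.59, S_d = 33.52
Terminal payoffs (K − S): max(-34.59, 0) = 0, max(6.484, 0) = 6.484
Node 0 (S = 50): V_0 = e^(−0.12)·[0.5565·0.0000 + 0.4435·6.4840] = 2.5504

$2.55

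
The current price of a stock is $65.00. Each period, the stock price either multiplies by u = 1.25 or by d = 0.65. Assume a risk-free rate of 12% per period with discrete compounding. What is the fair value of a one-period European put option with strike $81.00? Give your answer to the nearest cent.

$7.50

Risk-neutral probability p = (1 + 0.12 − 0.65)/(1.25 − 0.65) = 0.4700/0.6000 = 0.7833
Terminal stock prices: S_u = 81.25, S_d = 42.25
Terminal payoffs (K − S): max(-0.25, 0) = 0, max(38.75, 0) = 38.75
Node 0 (S = 65): V_0 = 1/1.12·[0.7833·0.0000 + 0.2167·38.7500] = 7.4963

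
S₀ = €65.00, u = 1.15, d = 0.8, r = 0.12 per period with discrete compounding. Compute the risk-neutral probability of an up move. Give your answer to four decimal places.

p = 0.9143

Risk-neutral probability p = (1 + 0.12 − 0.8)/(1.15 − 0.8) = 0.3200/0.3500 = 0.9143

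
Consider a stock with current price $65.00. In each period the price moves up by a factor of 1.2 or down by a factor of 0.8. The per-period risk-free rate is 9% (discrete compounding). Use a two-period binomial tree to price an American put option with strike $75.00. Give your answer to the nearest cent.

Risk-neutral probability p = (1 + 0.09 − 0.8)/(1.2 − 0.8) = 0.2900/0.4000 = 0.7250
Terminal stock prices: S_uu = 93.6, S_ud = 62.4, S_dd = 41.6
Terminal payoffs (K − S): max(-18.6, 0) = 0, max(12.6, 0) = 12.6, max(33.4, 0) = 33.4
Node u (S = 78): continuation = 1/1.09·[0.7250·0.0000 + 0.2750·12.6000] = 3.1789; exercise value = 0.0000 ≤ continuation, so V_u = 3.1789
Node d (S = 52): continuation = 1/1.09·[0.7250·12.6000 + 0.2750·33.4000] = 16.8073; exercise value = 23.0000 > continuation, so V_d = 23.0000 (exercise)
Node 0 (S = 65): continuation = 1/1.09·[0.7250·3.1789 + 0.2750·23.0000] = 7.9172; exercise value = 10.0000 > continuation, so V_0 = 10.0000 (exercise)

$10.00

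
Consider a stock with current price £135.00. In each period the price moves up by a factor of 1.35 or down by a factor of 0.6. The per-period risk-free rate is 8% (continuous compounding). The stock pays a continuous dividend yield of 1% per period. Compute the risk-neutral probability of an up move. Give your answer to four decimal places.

p = 0.6300

Per-period risk-free factor R = e^0.08 = 1.0833; dividend-adjusted growth = e^(0.08−0.01) = 1.0725.
Risk-neutral probability p = (1.0725 − 0.6)/(1.35 − 0.6) = 0.4725/0.7500 = 0.6300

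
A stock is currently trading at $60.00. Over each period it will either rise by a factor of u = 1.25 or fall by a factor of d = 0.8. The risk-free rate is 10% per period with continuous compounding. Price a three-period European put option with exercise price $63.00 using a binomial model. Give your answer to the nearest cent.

Risk-neutral probability p = (e^0.1 − 0.8)/(1.25 − 0.8) = 0.3052/0.4500 = 0.6782
Terminal stock prices: S_uuu = 117.2, S_uud = 75, S_udd = 48, S_ddd = 30.72
Terminal payoffs (K − S): max(-54.19, 0) = 0, max(-12, 0) = 0, max(15, 0) = 15, max(32.28, 0) = 32.28
Node uu (S = 93.75): V_uu = e^(−0.1)·[0.6782·0.0000 + 0.3218·0.0000] = 0.0000
Node ud (S = 60): V_ud = e^(−0.1)·[0.6782·0.0000 + 0.3218·15.0000] = 4.3682
Node dd (S = 38.4): V_dd = e^(−0.1)·[0.6782·15.0000 + 0.3218·32.2800] = 18.6048
Node u (S = 75): V_u = e^(−0.1)·[0.6782·0.0000 + 0.3218·4.3682] = 1.2721
Node d (S = 48): V_d = e^(−0.1)·[0.6782·4.3682 + 0.3218·18.6048] = 8.0984
Node 0 (S = 60): V_0 = e^(−0.1)·[0.6782·1.2721 + 0.3218·8.0984] = 3.1390

$3.14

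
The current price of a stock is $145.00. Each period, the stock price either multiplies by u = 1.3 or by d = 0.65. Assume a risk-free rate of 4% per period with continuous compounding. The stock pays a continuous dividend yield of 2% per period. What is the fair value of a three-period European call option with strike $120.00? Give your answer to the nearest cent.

Per-period risk-free factor R = e^0.04 = 1.0408; dividend-adjusted growth = e^(0.04−0.02) = 1.0202.
Risk-neutral probability p = (1.0202 − 0.65)/(1.3 − 0.65) = 0.3702/0.6500 = 0.5695
Terminal stock prices: S_uuu = 318.6, S_uud = 159.3, S_udd = 79.64, S_ddd = 39.82
Terminal payoffs (S − K): max(198.6, 0) = 198.6, max(39.28, 0) = 39.28, max(-40.36, 0) = 0, max(-80.18, 0) = 0
Node uu (S = 245.1): V_uu = e^(−0.04)·[0.5695·198.5650 + 0.4305·39.2825] = 124.9030
Node ud (S = 122.5): V_ud = e^(−0.04)·[0.5695·39.2825 + 0.4305·0.0000] = 21.4957
Node dd (S = 61.26): V_dd = e^(−0.04)·[0.5695·0.0000 + 0.4305·0.0000] = 0.0000
Node u (S = 188.5): V_u = e^(−0.04)·[0.5695·124.9030 + 0.4305·21.4957] = 77.2382
Node d (S = 94.25): V_d = e^(−0.04)·[0.5695·21.4957 + 0.4305·0.0000] = 11.7626
Node 0 (S = 145): V_0 = e^(−0.04)·[0.5695·77.2382 + 0.4305·11.7626] = 47.1302

$47.13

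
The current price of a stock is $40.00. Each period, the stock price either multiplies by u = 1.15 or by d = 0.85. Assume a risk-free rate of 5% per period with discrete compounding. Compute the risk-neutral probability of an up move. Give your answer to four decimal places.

p = 0.6667

Risk-neutral probability p = (1 + 0.05 − 0.85)/(1.15 − 0.85) = 0.2000/0.3000 = 0.6667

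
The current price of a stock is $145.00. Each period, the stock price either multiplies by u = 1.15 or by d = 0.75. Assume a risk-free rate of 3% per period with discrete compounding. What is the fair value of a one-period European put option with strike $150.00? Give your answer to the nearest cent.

$12.01

Risk-neutral probability p = (1 + 0.03 − 0.75)/(1.15 − 0.75) = 0.2800/0.4000 = 0.7000
Terminal stock prices: S_u = 166.8, S_d = 108.8
Terminal payoffs (K − S): max(-16.75, 0) = 0, max(41.25, 0) = 41.25
Node 0 (S = 145): V_0 = 1/1.03·[0.7000·0.0000 + 0.3000·41.2500] = 12.0146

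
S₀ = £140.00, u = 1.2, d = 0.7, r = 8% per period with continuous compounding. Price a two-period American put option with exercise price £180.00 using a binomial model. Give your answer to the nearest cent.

£40.00

Risk-neutral probability p = (e^0.08 − 0.7)/(1.2 − 0.7) = 0.3833/0.5000 = 0.7666
Terminal stock prices: S_uu = 201.6, S_ud = 117.6, S_dd = 68.6
Terminal payoffs (K − S): max(-21.6, 0) = 0, max(62.4, 0) = 62.4, max(111.4, 0) = 111.4
Node u (S = 168): continuation = e^(−0.08)·[0.7666·0.0000 + 0.2334·62.4000] = 13.4459; exercise value = 12.0000 ≤ continuation, so V_u = 13.4459
Node d (S = 98): continuation = e^(−0.08)·[0.7666·62.4000 + 0.2334·111.4000] = 68.1609; exercise value = 82.0000 > continuation, so V_d = 82.0000 (exercise)
Node 0 (S = 140): continuation = e^(−0.08)·[0.7666·13.4459 + 0.2334·82.0000] = 27.1841; exercise value = 40.0000 > continuation, so V_0 = 40.0000 (exercise)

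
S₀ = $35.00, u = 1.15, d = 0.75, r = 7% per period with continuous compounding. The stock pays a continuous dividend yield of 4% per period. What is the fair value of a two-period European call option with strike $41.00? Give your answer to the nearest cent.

Per-period risk-free factor R = e^0.07 = 1.0725; dividend-adjusted growth = e^(0.07−0.04) = 1.0305.
Risk-neutral probability p = (1.0305 − 0.75)/(1.15 − 0.75) = 0.2805/0.4000 = 0.7011
Terminal stock prices: S_uu = 46.29, S_ud = 30.19, S_dd = 19.69
Terminal payoffs (S − K): max(5.287, 0) = 5.287, max(-10.81, 0) = 0, max(-21.31, 0) = 0
Node u (S = 40.25): V_u = e^(−0.07)·[0.7011·5.2875 + 0.2989·0.0000] = 3.4566
Node d (S = 26.25): V_d = e^(−0.07)·[0.7011·0.0000 + 0.2989·0.0000] = 0.0000
Node 0 (S = 35): V_0 = e^(−0.07)·[0.7011·3.4566 + 0.2989·0.0000] = 2.2597

$2.26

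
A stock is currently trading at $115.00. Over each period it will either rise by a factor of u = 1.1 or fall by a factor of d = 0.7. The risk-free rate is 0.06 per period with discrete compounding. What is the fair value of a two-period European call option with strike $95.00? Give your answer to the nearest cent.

Risk-neutral probability p = (1 + 0.06 − 0.7)/(1.1 − 0.7) = 0.3600/0.4000 = 0.9000
Terminal stock prices: S_uu = 139.2, S_ud = 88.55, S_dd = 56.35
Terminal payoffs (S − K): max(44.15, 0) = 44.15, max(-6.45, 0) = 0, max(-38.65, 0) = 0
Node u (S = 126.5): V_u = 1/1.06·[0.9000·44.1500 + 0.1000·0.0000] = 37.4858
Node d (S = 80.5): V_d = 1/1.06·[0.9000·0.0000 + 0.1000·0.0000] = 0.0000
Node 0 (S = 115): V_0 = 1/1.06·[0.9000·37.4858 + 0.1000·0.0000] = 31.8276

$31.83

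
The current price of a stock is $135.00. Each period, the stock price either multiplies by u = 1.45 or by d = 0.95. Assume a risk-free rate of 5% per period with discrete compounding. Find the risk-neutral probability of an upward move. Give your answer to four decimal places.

Risk-neutral probability p = (1 + 0.05 − 0.95)/(1.45 − 0.95) = 0.1000/0.5000 = 0.2000

p = 0.2000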